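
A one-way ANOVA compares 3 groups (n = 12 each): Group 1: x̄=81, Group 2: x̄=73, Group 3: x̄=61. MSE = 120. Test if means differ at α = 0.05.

Grand mean = 71.67. SS_between = 2432.0, MS_between = 1216.0. F = 10.133, F_crit ≈ 3.285. Reject H₀.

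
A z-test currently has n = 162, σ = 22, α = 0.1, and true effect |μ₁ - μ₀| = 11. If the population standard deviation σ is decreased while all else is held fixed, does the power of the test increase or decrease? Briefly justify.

Power increases: a smaller σ shrinks the standard error σ/√n, moving the sampling distribution under H₁ further from the critical value.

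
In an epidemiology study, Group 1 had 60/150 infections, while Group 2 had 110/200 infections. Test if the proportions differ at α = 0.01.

p̂₁ = 0.4, p̂₂ = 0.55, pooled p̂ = 0.486. z = -2.779. Critical: ±2.576. Reject H₀.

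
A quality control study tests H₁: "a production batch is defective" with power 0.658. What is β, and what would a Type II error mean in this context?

β = 1 - power = 1 - 0.658 = 0.342. A Type II error is failing to reject H₀ when H₀ is false (false negative) — here, failing to conclude that a production batch is defective when in fact it is true. Consequence: shipping a defective batch — faulty products reach customers.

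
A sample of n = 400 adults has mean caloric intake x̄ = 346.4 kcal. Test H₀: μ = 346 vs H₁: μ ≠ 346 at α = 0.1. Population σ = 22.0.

z = (x̄ - μ₀)/(σ/√n) = (346.4 - 346)/(22.0/√400) = 0.364. Critical value: ±1.645. Since |0.364| ≤ 1.645, Fail to reject H₀.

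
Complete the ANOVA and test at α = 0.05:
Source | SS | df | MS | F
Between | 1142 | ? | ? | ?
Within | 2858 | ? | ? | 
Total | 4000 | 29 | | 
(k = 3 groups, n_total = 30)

df_between = 2, df_within = 27. MS_between = 571.0, MS_within = 105.85. F = 5.394, F_crit ≈ 3.354. Reject H₀.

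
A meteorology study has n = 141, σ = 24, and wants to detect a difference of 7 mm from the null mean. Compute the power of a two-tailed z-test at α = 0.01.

SE = σ/√n = 24/√141 = 2.021. Non-centrality λ = d/SE = 7/2.021 = 3.463. Power ≈ Φ(λ - z_{α/2}) = Φ(3.463 - 2.576) = Φ(0.887) = 0.813.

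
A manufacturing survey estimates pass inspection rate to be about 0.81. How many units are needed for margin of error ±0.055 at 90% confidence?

n = z²p(1-p)/E² = 1.645²×0.81×0.19/0.055² = 137.7 → n = 138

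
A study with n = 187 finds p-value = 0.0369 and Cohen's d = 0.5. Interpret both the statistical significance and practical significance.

Statistically significant (p = 0.0369 < 0.05). Cohen's d = 0.5 indicates a medium effect size. Both statistical and practical significance should be considered.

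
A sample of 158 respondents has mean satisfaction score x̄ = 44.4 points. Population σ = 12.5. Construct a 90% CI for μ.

CI = x̄ ± z*(σ/√n) = 44.4 ± 1.645(12.5/√158) = 44.4 ± 1.64 = (42.76, 46.04)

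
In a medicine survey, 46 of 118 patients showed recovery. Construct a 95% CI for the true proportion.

p̂ = 0.39. CI = p̂ ± z*√(p̂(1-p̂)/n) = (0.302, 0.478)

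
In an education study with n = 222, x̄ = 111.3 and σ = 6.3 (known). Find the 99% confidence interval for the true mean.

CI = x̄ ± z*(σ/√n) = 111.3 ± 2.576(6.3/√222) = 111.3 ± 1.09 = (110.21, 112.39)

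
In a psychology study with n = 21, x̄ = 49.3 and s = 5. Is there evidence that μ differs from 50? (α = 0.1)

t = (x̄ - μ₀)/(s/√n) = (49.3 - 50)/(5/√21) = -0.642. df = 20, critical t = ±1.725. Fail to reject H₀.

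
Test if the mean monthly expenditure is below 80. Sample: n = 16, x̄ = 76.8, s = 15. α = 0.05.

t = (76.8 - 80)/(15/√16) = -0.853, df = 15. Critical t = -1.753. Fail to reject H₀.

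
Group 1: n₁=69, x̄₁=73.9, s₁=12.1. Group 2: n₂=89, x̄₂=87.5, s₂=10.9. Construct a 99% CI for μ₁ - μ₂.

Difference = -13.6. SE = √(12.1²/69 + 10.9²/89) = 1.859. CI = (-18.39, -8.81)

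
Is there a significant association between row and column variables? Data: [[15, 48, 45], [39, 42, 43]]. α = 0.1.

χ² = 10.057. df = 2, critical = 4.605. Reject H₀. Variables are dependent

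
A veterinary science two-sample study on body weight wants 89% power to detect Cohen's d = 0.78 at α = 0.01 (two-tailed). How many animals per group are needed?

z_{α/2} = 2.576, z_β = Φ⁻¹(0.89) = 1.227. For medium effect (d = 0.78): n per group = 2(z_{α/2} + z_β)²/d² = 2(2.576 + 1.227)²/0.78² = 47.5 → 48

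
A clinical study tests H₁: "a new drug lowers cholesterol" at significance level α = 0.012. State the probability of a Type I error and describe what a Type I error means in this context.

P(Type I error) = α = 0.012. A Type I error is rejecting H₀ when H₀ is actually true (false positive) — here, concluding that a new drug lowers cholesterol when in fact this is not the case. Consequence: approving an ineffective drug — patients take a useless medication and may skip effective alternatives.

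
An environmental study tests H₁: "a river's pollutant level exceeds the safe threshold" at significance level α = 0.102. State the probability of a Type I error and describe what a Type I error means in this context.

P(Type I error) = α = 0.102. A Type I error is rejecting H₀ when H₀ is actually true (false positive) — here, concluding that a river's pollutant level exceeds the safe threshold when in fact this is not the case. Consequence: shutting down a compliant factory unnecessarily.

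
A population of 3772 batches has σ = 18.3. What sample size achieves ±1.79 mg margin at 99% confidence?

Without FPC: n₀ = (2.576×18.3/1.79)² = 693.566. With FPC: n = n₀N/(n₀+N-1) = 586.0 → n = 586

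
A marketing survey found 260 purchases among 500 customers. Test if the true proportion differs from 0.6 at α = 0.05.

p̂ = 0.52, p₀ = 0.6. z = (p̂ - p₀)/√(p₀(1-p₀)/n) = -3.651. Critical: ±1.96. Reject H₀.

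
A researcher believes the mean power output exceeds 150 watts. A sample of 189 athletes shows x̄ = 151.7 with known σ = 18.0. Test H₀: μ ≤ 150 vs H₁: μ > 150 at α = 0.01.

z = 1.298. Critical value: 2.33. Fail to reject H₀.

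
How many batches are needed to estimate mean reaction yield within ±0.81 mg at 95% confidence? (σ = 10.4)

n = (z*σ/E)² = (1.96×10.4/0.81)² = 633.3 → n = 634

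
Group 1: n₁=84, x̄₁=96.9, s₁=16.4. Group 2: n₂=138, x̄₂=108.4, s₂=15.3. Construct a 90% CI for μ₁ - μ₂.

Difference = -11.5. SE = √(16.4²/84 + 15.3²/138) = 2.213. CI = (-15.14, -7.86)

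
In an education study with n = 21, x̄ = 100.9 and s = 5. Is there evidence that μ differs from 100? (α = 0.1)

t = (x̄ - μ₀)/(s/√n) = (100.9 - 100)/(5/√21) = 0.825. df = 20, critical t = ±1.725. Fail to reject H₀.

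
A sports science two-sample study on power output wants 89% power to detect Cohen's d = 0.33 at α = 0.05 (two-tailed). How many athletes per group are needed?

z_{α/2} = 1.96, z_β = Φ⁻¹(0.89) = 1.227. For small effect (d = 0.33): n per group = 2(z_{α/2} + z_β)²/d² = 2(1.96 + 1.227)²/0.33² = 186.5 → 187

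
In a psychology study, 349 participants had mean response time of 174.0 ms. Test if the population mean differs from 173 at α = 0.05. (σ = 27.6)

z = (x̄ - μ₀)/(σ/√n) = (174.0 - 173)/(27.6/√349) = 0.677. Critical value: ±1.96. Since |0.677| ≤ 1.96, Fail to reject H₀.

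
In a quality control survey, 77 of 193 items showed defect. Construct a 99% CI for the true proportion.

p̂ = 0.399. CI = p̂ ± z*√(p̂(1-p̂)/n) = (0.308, 0.49)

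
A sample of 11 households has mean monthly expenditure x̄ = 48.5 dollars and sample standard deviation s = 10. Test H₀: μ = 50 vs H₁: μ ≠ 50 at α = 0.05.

t = (x̄ - μ₀)/(s/√n) = (48.5 - 50)/(10/√11) = -0.497. df = 10, critical t = ±2.228. Fail to reject H₀.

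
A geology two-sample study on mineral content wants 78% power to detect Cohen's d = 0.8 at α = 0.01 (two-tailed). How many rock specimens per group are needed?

z_{α/2} = 2.576, z_β = Φ⁻¹(0.78) = 0.772. For large effect (d = 0.8): n per group = 2(z_{α/2} + z_β)²/d² = 2(2.576 + 0.772)²/0.8² = 35.03 → 36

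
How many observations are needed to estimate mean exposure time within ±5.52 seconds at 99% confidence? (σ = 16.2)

n = (z*σ/E)² = (2.576×16.2/5.52)² = 57.2 → n = 58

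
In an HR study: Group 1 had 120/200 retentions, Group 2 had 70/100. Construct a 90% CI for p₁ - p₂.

p̂₁ = 0.6, p̂₂ = 0.7. Difference = -0.1. CI = (-0.194, -0.006)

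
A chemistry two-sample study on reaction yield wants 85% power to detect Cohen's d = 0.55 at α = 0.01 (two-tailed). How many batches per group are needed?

z_{α/2} = 2.576, z_β = Φ⁻¹(0.85) = 1.036. For medium effect (d = 0.55): n per group = 2(z_{α/2} + z_β)²/d² = 2(2.576 + 1.036)²/0.55² = 86.3 → 87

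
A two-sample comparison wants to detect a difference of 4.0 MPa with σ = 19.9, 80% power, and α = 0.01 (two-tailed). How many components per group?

n per group = 2(z_α/2 + z_β)²σ²/d² = 2×(2.576 + 0.84)²×19.9²/4.0² = 577.6 → n = 578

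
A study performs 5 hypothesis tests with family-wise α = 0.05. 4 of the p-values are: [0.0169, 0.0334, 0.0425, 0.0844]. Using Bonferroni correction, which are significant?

Bonferroni α = 0.05/5 = 0.01. None of the given p-values are significant.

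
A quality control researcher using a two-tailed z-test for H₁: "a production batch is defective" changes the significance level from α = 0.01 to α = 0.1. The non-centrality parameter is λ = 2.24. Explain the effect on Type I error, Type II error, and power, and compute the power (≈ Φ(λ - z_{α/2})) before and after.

Increasing α from 0.01 to 0.1:
• Type I error rate increases (α is the Type I rate by definition).
• Critical value moves from z_{α/2} = 2.576 to 1.645, so power = Φ(λ - z_{α/2}) goes from Φ(2.24 - 2.576) = 0.368 to Φ(2.24 - 1.645) = 0.724.
• Type II error rate β = 1 - power therefore decreases (0.632 → 0.276).
Appropriate when false negatives are costly — here, shipping a defective batch — faulty products reach customers.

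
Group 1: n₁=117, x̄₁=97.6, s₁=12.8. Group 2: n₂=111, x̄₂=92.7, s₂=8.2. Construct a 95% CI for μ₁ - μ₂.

Difference = 4.9. SE = √(12.8²/117 + 8.2²/111) = 1.416. CI = (2.12, 7.68)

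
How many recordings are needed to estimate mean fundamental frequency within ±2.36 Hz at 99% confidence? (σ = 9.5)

n = (z*σ/E)² = (2.576×9.5/2.36)² = 107.5 → n = 108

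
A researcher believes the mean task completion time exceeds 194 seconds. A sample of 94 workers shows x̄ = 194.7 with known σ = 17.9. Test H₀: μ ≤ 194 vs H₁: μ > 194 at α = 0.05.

z = 0.379. Critical value: 1.645. Fail to reject H₀.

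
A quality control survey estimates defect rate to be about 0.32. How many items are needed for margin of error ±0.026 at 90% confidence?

n = z²p(1-p)/E² = 1.645²×0.32×0.68/0.026² = 871.1 → n = 872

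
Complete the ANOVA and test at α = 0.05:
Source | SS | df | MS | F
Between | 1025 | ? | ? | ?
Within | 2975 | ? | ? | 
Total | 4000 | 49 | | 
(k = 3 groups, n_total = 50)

df_between = 2, df_within = 47. MS_between = 512.5, MS_within = 63.3. F = 8.097, F_crit ≈ 3.195. Reject H₀.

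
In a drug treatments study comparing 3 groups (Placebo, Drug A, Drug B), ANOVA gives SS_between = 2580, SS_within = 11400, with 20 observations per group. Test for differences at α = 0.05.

df_between = 2, df_within = 57. F = MS_between/MS_within = 1290.0/200.0 = 6.45. F_crit ≈ 3.159. Reject H₀. At least one mean differs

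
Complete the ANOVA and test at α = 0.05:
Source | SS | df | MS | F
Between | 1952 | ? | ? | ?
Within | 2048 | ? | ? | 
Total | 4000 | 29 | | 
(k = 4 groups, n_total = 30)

df_between = 3, df_within = 26. MS_between = 650.67, MS_within = 78.77. F = 8.26, F_crit ≈ 2.975. Reject H₀.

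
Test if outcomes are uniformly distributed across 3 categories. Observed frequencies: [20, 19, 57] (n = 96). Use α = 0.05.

Expected = 32 each. χ² = Σ(O-E)²/E = 29.312. df = 2, critical value = 5.991. Reject H₀.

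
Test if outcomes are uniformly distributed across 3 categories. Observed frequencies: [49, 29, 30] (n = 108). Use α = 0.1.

Expected = 36 each. χ² = Σ(O-E)²/E = 7.056. df = 2, critical value = 4.605. Reject H₀.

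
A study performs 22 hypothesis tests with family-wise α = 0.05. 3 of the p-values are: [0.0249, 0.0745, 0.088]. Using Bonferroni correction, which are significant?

Bonferroni α = 0.05/22 = 0.00227. None of the given p-values are significant.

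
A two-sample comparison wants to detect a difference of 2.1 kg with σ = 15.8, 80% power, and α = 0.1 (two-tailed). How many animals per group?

n per group = 2(z_α/2 + z_β)²σ²/d² = 2×(1.645 + 0.84)²×15.8²/2.1² = 699.1 → n = 700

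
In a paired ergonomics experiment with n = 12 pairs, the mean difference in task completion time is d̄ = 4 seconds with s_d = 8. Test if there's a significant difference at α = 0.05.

t = d̄/(s_d/√n) = 4/(8/√12) = 1.732. df = 11, critical t = ±2.201. Fail to reject H₀.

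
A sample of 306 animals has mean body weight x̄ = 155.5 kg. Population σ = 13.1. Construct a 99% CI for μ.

CI = x̄ ± z*(σ/√n) = 155.5 ± 2.576(13.1/√306) = 155.5 ± 1.93 = (153.57, 157.43)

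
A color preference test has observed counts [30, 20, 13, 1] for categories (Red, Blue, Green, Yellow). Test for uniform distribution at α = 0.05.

Expected = 16 each. χ² = Σ(O-E)²/E = 27.875. df = 3, critical value = 7.815. Reject H₀.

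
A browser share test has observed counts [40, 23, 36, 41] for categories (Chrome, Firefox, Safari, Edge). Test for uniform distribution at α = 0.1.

Expected = 35 each. χ² = Σ(O-E)²/E = 5.886. df = 3, critical value = 6.251. Fail to reject H₀.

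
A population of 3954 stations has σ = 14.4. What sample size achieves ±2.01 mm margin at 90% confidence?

Without FPC: n₀ = (1.645×14.4/2.01)² = 138.888. With FPC: n = n₀N/(n₀+N-1) = 134.2 → n = 135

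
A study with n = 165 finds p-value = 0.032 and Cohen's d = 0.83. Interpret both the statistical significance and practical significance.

Statistically significant (p = 0.032 < 0.05). Cohen's d = 0.83 indicates a large effect size. Both statistical and practical significance should be considered.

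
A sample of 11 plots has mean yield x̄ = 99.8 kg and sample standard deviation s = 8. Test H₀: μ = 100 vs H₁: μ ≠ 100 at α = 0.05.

t = (x̄ - μ₀)/(s/√n) = (99.8 - 100)/(8/√11) = -0.083. df = 10, critical t = ±2.228. Fail to reject H₀.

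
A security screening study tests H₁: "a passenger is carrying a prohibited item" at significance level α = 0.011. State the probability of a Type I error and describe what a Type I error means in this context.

P(Type I error) = α = 0.011. A Type I error is rejecting H₀ when H₀ is actually true (false positive) — here, concluding that a passenger is carrying a prohibited item when in fact this is not the case. Consequence: detaining an innocent passenger — delay and inconvenience.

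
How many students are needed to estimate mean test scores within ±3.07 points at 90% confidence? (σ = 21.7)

n = (z*σ/E)² = (1.645×21.7/3.07)² = 135.2 → n = 136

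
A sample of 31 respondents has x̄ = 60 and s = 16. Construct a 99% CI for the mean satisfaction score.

CI = x̄ ± t*(s/√n) = 60 ± 2.75(16/√31) = (52.1, 67.9)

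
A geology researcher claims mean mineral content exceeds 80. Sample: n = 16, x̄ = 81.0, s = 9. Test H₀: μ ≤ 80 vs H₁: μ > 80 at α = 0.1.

t = (81.0 - 80)/(9/√16) = 0.444, df = 15. Critical t = 1.341. Fail to reject H₀.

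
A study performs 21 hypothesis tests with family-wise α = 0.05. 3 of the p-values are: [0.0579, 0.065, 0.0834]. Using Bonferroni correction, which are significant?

Bonferroni α = 0.05/21 = 0.00238. None of the given p-values are significant.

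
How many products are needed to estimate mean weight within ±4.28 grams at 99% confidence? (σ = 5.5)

n = (z*σ/E)² = (2.576×5.5/4.28)² = 11.0 → n = 11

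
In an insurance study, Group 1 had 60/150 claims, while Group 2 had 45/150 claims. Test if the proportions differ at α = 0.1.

p̂₁ = 0.4, p̂₂ = 0.3, pooled p̂ = 0.35. z = 1.816. Critical: ±1.645. Reject H₀.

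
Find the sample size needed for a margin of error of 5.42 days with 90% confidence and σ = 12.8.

n = (z*σ/E)² = (1.645×12.8/5.42)² = 15.1 → n = 16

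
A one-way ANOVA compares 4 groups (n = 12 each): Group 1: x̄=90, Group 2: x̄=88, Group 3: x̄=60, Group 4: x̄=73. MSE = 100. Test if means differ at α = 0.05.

Grand mean = 77.75. SS_between = 7113.0, MS_between = 2371.0. F = 23.71, F_crit ≈ 2.816. Reject H₀.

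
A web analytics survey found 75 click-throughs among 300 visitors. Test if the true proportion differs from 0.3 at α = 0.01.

p̂ = 0.25, p₀ = 0.3. z = (p̂ - p₀)/√(p₀(1-p₀)/n) = -1.89. Critical: ±2.576. Fail to reject H₀.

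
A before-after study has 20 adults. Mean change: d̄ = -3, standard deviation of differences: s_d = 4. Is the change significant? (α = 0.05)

t = d̄/(s_d/√n) = -3/(4/√20) = -3.354. df = 19, critical t = ±2.093. Reject H₀.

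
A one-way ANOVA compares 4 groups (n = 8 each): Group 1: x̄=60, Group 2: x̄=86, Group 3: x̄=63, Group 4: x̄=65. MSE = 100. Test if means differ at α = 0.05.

Grand mean = 68.5. SS_between = 3368.0, MS_between = 1122.67. F = 11.227, F_crit ≈ 2.947. Reject H₀.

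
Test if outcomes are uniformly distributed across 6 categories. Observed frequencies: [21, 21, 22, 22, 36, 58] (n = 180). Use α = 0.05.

Expected = 30 each. χ² = Σ(O-E)²/E = 37.0. df = 5, critical value = 11.07. Reject H₀.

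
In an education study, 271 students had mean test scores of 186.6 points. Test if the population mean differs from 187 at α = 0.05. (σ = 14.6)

z = (x̄ - μ₀)/(σ/√n) = (186.6 - 187)/(14.6/√271) = -0.451. Critical value: ±1.96. Since |-0.451| ≤ 1.96, Fail to reject H₀.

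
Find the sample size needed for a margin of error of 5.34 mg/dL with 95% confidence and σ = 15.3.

n = (z*σ/E)² = (1.96×15.3/5.34)² = 31.5 → n = 32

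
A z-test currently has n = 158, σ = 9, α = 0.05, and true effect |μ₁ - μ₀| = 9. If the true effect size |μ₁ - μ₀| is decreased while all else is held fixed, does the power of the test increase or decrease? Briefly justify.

Power decreases: a smaller true effect decreases the non-centrality λ = |μ₁ - μ₀|/(σ/√n).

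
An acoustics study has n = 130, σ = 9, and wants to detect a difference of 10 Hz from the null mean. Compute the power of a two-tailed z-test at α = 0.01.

SE = σ/√n = 9/√130 = 0.789. Non-centrality λ = d/SE = 10/0.789 = 12.669. Power ≈ Φ(λ - z_{α/2}) = Φ(12.669 - 2.576) = Φ(10.093) = 1.0.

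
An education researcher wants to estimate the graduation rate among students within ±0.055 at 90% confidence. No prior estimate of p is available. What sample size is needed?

Conservative approach: use p = 0.5 (maximizes p(1-p) = 0.25). n = z²(0.25)/E² = 1.645²×0.25/0.055² = 223.6 → n = 224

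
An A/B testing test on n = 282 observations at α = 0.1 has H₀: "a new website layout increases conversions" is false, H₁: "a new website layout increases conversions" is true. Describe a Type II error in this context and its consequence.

Type II error: failing to reject H₀ when it is false — concluding that a new website layout increases conversions is not supported when in fact it is. Consequence: discarding a layout that would have improved conversions — lost revenue.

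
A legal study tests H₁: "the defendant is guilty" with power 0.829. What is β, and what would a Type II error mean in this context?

β = 1 - power = 1 - 0.829 = 0.171. A Type II error is failing to reject H₀ when H₀ is false (false negative) — here, failing to conclude that the defendant is guilty when in fact it is true. Consequence: acquitting a guilty person.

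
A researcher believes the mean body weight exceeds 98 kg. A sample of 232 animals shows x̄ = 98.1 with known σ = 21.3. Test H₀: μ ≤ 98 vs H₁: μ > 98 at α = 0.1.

z = 0.072. Critical value: 1.28. Fail to reject H₀.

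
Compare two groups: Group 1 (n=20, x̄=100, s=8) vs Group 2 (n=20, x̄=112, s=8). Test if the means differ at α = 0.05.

Pooled sp = 8.0. t = -4.743, df = 38. Critical t = ±2.024. Reject H₀.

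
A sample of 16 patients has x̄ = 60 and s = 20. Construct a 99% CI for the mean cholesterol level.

CI = x̄ ± t*(s/√n) = 60 ± 2.947(20/√16) = (45.27, 74.73)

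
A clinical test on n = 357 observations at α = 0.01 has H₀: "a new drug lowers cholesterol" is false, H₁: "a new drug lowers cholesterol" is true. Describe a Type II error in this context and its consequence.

Type II error: failing to reject H₀ when it is false — concluding that a new drug lowers cholesterol is not supported when in fact it is. Consequence: shelving an effective drug — patients miss out on a treatment that would have helped.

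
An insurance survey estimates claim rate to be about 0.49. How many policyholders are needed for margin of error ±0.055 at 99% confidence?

n = z²p(1-p)/E² = 2.576²×0.49×0.51/0.055² = 548.2 → n = 549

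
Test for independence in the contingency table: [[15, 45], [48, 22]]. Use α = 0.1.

χ² = 24.557. df = 1, critical = 2.706. Reject H₀. Variables are dependent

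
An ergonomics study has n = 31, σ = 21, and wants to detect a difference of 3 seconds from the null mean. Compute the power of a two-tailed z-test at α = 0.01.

SE = σ/√n = 21/√31 = 3.772. Non-centrality λ = d/SE = 3/3.772 = 0.795. Power ≈ Φ(λ - z_{α/2}) = Φ(0.795 - 2.576) = Φ(-1.781) = 0.037.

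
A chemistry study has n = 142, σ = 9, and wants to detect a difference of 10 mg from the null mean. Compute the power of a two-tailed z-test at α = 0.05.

SE = σ/√n = 9/√142 = 0.755. Non-centrality λ = d/SE = 10/0.755 = 13.24. Power ≈ Φ(λ - z_{α/2}) = Φ(13.24 - 1.96) = Φ(11.28) = 1.0.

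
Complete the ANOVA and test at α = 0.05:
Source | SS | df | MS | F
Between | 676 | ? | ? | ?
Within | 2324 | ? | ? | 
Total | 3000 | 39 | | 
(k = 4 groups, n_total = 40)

df_between = 3, df_within = 36. MS_between = 225.33, MS_within = 64.56. F = 3.491, F_crit ≈ 2.866. Reject H₀.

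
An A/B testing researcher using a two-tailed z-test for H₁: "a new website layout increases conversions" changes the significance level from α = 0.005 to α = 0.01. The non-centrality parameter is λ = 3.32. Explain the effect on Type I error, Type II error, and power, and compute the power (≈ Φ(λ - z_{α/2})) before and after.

Increasing α from 0.005 to 0.01:
• Type I error rate increases (α is the Type I rate by definition).
• Critical value moves from z_{α/2} = 2.807 to 2.576, so power = Φ(λ - z_{α/2}) goes from Φ(3.32 - 2.807) = 0.696 to Φ(3.32 - 2.576) = 0.772.
• Type II error rate β = 1 - power therefore decreases (0.304 → 0.228).
Appropriate when false negatives are costly — here, discarding a layout that would have improved conversions — lost revenue.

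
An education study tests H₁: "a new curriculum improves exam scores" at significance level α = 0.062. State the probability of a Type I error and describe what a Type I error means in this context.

P(Type I error) = α = 0.062. A Type I error is rejecting H₀ when H₀ is actually true (false positive) — here, concluding that a new curriculum improves exam scores when in fact this is not the case. Consequence: adopting a curriculum that gives no real benefit — disruption for nothing.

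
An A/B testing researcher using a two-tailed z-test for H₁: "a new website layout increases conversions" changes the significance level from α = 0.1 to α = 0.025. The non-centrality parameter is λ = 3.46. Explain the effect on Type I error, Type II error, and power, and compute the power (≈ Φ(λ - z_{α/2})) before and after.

Decreasing α from 0.1 to 0.025:
• Type I error rate decreases (α is the Type I rate by definition).
• Critical value moves from z_{α/2} = 1.645 to 2.241, so power = Φ(λ - z_{α/2}) goes from Φ(3.46 - 1.645) = 0.965 to Φ(3.46 - 2.241) = 0.889.
• Type II error rate β = 1 - power therefore increases (0.035 → 0.111).
Appropriate when false positives are costly — here, rolling out a layout that doesn't actually help — wasted engineering effort.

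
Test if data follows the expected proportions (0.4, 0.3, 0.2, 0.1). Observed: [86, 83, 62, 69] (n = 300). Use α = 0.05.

Expected: [120.0, 90.0, 60.0, 30.0]. χ² = 60.944. df = 3, critical = 7.815. Reject H₀.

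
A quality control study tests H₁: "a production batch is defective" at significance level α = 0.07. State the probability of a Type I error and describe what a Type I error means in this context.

P(Type I error) = α = 0.07. A Type I error is rejecting H₀ when H₀ is actually true (false positive) — here, concluding that a production batch is defective when in fact this is not the case. Consequence: scrapping a good batch — wasted material and cost for no reason.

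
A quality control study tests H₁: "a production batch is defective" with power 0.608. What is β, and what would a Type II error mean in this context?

β = 1 - power = 1 - 0.608 = 0.392. A Type II error is failing to reject H₀ when H₀ is false (false negative) — here, failing to conclude that a production batch is defective when in fact it is true. Consequence: shipping a defective batch — faulty products reach customers.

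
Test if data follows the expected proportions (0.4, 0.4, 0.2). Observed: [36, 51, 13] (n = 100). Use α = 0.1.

Expected: [40.0, 40.0, 20.0]. χ² = 5.875. df = 2, critical = 4.605. Reject H₀.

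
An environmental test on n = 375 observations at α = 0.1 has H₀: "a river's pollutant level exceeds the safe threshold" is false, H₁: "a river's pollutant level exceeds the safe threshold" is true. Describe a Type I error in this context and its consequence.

Type I error: rejecting H₀ when it is true — concluding that a river's pollutant level exceeds the safe threshold when in fact it is not. Consequence: shutting down a compliant factory unnecessarily.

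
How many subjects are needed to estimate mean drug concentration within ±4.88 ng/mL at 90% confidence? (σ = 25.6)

n = (z*σ/E)² = (1.645×25.6/4.88)² = 74.5 → n = 75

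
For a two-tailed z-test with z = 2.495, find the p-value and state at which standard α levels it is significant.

p = 2·P(Z > |2.495|) = 2·(1 - Φ(2.495)) ≈ 0.0126. Significant at α = 0.1; Significant at α = 0.05.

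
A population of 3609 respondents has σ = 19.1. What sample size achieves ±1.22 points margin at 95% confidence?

Without FPC: n₀ = (1.96×19.1/1.22)² = 941.584. With FPC: n = n₀N/(n₀+N-1) = 746.9 → n = 747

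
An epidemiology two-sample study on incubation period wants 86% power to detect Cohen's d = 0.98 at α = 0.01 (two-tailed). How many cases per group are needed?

z_{α/2} = 2.576, z_β = Φ⁻¹(0.86) = 1.08. For large effect (d = 0.98): n per group = 2(z_{α/2} + z_β)²/d² = 2(2.576 + 1.08)²/0.98² = 27.8 → 28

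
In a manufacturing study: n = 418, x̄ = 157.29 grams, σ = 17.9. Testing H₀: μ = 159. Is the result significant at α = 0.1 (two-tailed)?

z = (157.29 - 159)/(17.9/√418) = -1.953. Since |z| > 1.645, significant at α = 0.1.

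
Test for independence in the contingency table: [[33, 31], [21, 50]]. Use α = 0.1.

χ² = 6.779. df = 1, critical = 2.706. Reject H₀. Variables are dependent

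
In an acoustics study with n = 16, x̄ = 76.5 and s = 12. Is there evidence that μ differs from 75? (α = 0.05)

t = (x̄ - μ₀)/(s/√n) = (76.5 - 75)/(12/√16) = 0.5. df = 15, critical t = ±2.131. Fail to reject H₀.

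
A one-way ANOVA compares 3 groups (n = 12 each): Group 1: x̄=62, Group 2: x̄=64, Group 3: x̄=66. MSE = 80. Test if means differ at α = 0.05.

Grand mean = 64.0. SS_between = 96.0, MS_between = 48.0. F = 0.6, F_crit ≈ 3.285. Fail to reject H₀.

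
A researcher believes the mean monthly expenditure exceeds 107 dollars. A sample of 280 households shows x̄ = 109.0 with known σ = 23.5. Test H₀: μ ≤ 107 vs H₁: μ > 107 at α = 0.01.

z = 1.424. Critical value: 2.33. Fail to reject H₀.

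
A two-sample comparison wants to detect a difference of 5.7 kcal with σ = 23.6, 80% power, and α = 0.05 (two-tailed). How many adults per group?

n per group = 2(z_α/2 + z_β)²σ²/d² = 2×(1.96 + 0.84)²×23.6²/5.7² = 268.8 → n = 269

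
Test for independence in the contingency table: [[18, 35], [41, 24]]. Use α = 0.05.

χ² = 9.899. df = 1, critical = 3.841. Reject H₀. Variables are dependent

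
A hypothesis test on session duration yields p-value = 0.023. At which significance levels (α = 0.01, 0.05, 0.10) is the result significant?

p = 0.023. Significant at: α = 0.05, 0.1.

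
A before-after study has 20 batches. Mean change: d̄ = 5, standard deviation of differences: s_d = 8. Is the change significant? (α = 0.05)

t = d̄/(s_d/√n) = 5/(8/√20) = 2.795. df = 19, critical t = ±2.093. Reject H₀.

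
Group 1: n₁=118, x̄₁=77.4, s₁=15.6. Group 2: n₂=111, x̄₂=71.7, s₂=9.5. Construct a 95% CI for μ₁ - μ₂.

Difference = 5.7. SE = √(15.6²/118 + 9.5²/111) = 1.696. CI = (2.38, 9.02)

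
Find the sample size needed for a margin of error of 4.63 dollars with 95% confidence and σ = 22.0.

n = (z*σ/E)² = (1.96×22.0/4.63)² = 86.7 → n = 87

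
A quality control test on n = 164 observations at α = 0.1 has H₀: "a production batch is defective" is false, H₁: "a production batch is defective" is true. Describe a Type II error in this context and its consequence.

Type II error: failing to reject H₀ when it is false — concluding that a production batch is defective is not supported when in fact it is. Consequence: shipping a defective batch — faulty products reach customers.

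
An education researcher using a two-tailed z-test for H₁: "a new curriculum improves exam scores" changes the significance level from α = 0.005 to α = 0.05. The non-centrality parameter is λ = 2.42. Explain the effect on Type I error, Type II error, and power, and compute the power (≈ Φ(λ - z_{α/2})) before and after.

Increasing α from 0.005 to 0.05:
• Type I error rate increases (α is the Type I rate by definition).
• Critical value moves from z_{α/2} = 2.807 to 1.96, so power = Φ(λ - z_{α/2}) goes from Φ(2.42 - 2.807) = 0.349 to Φ(2.42 - 1.96) = 0.677.
• Type II error rate β = 1 - power therefore decreases (0.651 → 0.323).
Appropriate when false negatives are costly — here, keeping the old curriculum when the new one would have helped students.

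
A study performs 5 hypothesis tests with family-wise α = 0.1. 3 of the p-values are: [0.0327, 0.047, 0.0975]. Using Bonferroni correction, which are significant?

Bonferroni α = 0.1/5 = 0.02. None of the given p-values are significant.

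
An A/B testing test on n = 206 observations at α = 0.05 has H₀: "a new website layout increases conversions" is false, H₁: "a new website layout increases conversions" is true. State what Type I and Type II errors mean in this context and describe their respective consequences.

Type I (false positive): concluding that a new website layout increases conversions when it is not — rolling out a layout that doesn't actually help — wasted engineering effort. Type II (false negative): failing to conclude that a new website layout increases conversions when it is — discarding a layout that would have improved conversions — lost revenue. Which is costlier depends on domain priorities and is a judgement call rather than a statistical fact.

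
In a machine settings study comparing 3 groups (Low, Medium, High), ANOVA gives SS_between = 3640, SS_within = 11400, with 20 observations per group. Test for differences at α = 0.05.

df_between = 2, df_within = 57. F = MS_between/MS_within = 1820.0/200.0 = 9.1. F_crit ≈ 3.159. Reject H₀. At least one mean differs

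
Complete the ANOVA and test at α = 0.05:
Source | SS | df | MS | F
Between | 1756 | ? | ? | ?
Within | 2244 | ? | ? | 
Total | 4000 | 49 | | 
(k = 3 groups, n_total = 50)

df_between = 2, df_within = 47. MS_between = 878.0, MS_within = 47.74. F = 18.389, F_crit ≈ 3.195. Reject H₀.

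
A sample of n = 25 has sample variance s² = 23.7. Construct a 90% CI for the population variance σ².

df = 24. χ²_{0.05} = 36.415, χ²_{0.95} = 13.848. CI for σ² = ((n-1)s²/χ²_{α/2}, (n-1)s²/χ²_{1-α/2}) = (24·23.7/36.415, 24·23.7/13.848) = (15.62, 41.07)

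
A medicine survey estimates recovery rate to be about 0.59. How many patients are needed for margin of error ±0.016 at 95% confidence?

n = z²p(1-p)/E² = 1.96²×0.59×0.41/0.016² = 3630.01 → n = 3631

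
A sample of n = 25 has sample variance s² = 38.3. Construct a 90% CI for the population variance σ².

df = 24. χ²_{0.05} = 36.415, χ²_{0.95} = 13.848. CI for σ² = ((n-1)s²/χ²_{α/2}, (n-1)s²/χ²_{1-α/2}) = (24·38.3/36.415, 24·38.3/13.848) = (25.24, 66.38)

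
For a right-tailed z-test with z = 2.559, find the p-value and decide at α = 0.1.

p = P(Z > 2.559) = 1 - Φ(2.559) ≈ 0.0052. Since p < 0.1, reject H₀ (significant) at α = 0.1.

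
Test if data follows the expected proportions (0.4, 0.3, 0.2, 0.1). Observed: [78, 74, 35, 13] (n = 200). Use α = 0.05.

Expected: [80.0, 60.0, 40.0, 20.0]. χ² = 6.392. df = 3, critical = 7.815. Fail to reject H₀.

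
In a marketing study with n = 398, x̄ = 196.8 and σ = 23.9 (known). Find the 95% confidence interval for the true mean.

CI = x̄ ± z*(σ/√n) = 196.8 ± 1.96(23.9/√398) = 196.8 ± 2.35 = (194.45, 199.15)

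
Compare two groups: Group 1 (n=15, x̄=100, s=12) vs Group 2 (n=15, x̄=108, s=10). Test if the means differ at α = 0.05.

Pooled sp = 11.05. t = -1.984, df = 28. Critical t = ±2.048. Fail to reject H₀.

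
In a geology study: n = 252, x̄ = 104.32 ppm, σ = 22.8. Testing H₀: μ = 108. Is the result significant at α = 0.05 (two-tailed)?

z = (104.32 - 108)/(22.8/√252) = -2.562. Since |z| > 1.96, significant at α = 0.05.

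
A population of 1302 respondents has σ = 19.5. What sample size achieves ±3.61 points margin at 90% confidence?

Without FPC: n₀ = (1.645×19.5/3.61)² = 78.956. With FPC: n = n₀N/(n₀+N-1) = 74.5 → n = 75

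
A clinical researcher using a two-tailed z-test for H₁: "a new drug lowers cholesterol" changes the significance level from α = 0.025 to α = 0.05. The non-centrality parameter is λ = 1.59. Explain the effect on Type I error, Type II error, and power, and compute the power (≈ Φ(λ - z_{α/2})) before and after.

Increasing α from 0.025 to 0.05:
• Type I error rate increases (α is the Type I rate by definition).
• Critical value moves from z_{α/2} = 2.241 to 1.96, so power = Φ(λ - z_{α/2}) goes from Φ(1.59 - 2.241) = 0.258 to Φ(1.59 - 1.96) = 0.356.
• Type II error rate β = 1 - power therefore decreases (0.742 → 0.644).
Appropriate when false negatives are costly — here, shelving an effective drug — patients miss out on a treatment that would have helped.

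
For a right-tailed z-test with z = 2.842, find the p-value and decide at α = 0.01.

p = P(Z > 2.842) = 1 - Φ(2.842) ≈ 0.0022. Since p < 0.01, reject H₀ (significant) at α = 0.01.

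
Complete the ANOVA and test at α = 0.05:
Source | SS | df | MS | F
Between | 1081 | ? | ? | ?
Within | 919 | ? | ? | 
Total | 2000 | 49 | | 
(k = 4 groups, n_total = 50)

df_between = 3, df_within = 46. MS_between = 360.33, MS_within = 19.98. F = 18.036, F_crit ≈ 2.807. Reject H₀.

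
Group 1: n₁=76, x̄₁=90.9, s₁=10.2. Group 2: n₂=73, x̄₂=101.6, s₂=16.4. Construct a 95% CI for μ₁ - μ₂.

Difference = -10.7. SE = √(10.2²/76 + 16.4²/73) = 2.248. CI = (-15.11, -6.29)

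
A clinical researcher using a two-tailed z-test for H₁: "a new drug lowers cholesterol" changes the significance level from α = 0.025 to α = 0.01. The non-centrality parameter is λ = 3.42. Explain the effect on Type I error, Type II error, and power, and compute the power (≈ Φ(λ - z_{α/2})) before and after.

Decreasing α from 0.025 to 0.01:
• Type I error rate decreases (α is the Type I rate by definition).
• Critical value moves from z_{α/2} = 2.241 to 2.576, so power = Φ(λ - z_{α/2}) goes from Φ(3.42 - 2.241) = 0.881 to Φ(3.42 - 2.576) = 0.801.
• Type II error rate β = 1 - power therefore increases (0.119 → 0.199).
Appropriate when false positives are costly — here, approving an ineffective drug — patients take a useless medication and may skip effective alternatives.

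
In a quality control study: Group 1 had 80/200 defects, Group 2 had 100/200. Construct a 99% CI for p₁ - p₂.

p̂₁ = 0.4, p̂₂ = 0.5. Difference = -0.1. CI = (-0.228, 0.028)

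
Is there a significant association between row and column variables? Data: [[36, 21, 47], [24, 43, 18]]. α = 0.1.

χ² = 21.205. df = 2, critical = 4.605. Reject H₀. Variables are dependent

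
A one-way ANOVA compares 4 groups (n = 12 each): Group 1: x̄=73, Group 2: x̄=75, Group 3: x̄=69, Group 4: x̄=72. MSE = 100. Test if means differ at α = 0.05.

Grand mean = 72.25. SS_between = 225.0, MS_between = 75.0. F = 0.75, F_crit ≈ 2.816. Fail to reject H₀.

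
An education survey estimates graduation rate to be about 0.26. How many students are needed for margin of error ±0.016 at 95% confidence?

n = z²p(1-p)/E² = 1.96²×0.26×0.74/0.016² = 2887.2 → n = 2888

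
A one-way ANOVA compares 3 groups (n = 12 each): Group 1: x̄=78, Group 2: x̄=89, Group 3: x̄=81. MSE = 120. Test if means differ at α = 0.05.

Grand mean = 82.67. SS_between = 776.0, MS_between = 388.0. F = 3.233, F_crit ≈ 3.285. Fail to reject H₀.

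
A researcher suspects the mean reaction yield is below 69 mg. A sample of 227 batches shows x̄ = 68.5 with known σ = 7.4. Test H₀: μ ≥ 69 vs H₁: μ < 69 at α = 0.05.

z = -1.018. Critical value: -1.645. Fail to reject H₀.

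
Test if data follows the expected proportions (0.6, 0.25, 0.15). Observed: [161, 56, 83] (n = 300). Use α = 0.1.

Expected: [180.0, 75.0, 45.0]. χ² = 38.908. df = 2, critical = 4.605. Reject H₀.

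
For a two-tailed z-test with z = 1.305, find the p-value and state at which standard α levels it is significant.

p = 2·P(Z > |1.305|) = 2·(1 - Φ(1.305)) ≈ 0.1919. Not significant at any standard level.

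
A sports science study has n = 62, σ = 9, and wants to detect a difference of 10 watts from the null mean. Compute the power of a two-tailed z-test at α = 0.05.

SE = σ/√n = 9/√62 = 1.143. Non-centrality λ = d/SE = 10/1.143 = 8.749. Power ≈ Φ(λ - z_{α/2}) = Φ(8.749 - 1.96) = Φ(6.789) = 1.0.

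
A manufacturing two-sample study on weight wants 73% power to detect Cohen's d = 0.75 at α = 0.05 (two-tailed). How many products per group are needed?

z_{α/2} = 1.96, z_β = Φ⁻¹(0.73) = 0.613. For medium effect (d = 0.75): n per group = 2(z_{α/2} + z_β)²/d² = 2(1.96 + 0.613)²/0.75² = 23.5 → 24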